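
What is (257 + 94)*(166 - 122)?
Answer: 15444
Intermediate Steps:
(257 + 94)*(166 - 122) = 351*44 = 15444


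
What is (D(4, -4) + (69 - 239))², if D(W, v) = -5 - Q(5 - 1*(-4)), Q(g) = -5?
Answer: 28900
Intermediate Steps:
D(W, v) = 0 (D(W, v) = -5 - 1*(-5) = -5 + 5 = 0)
(D(4, -4) + (69 - 239))² = (0 + (69 - 239))² = (0 - 170)² = (-170)² = 28900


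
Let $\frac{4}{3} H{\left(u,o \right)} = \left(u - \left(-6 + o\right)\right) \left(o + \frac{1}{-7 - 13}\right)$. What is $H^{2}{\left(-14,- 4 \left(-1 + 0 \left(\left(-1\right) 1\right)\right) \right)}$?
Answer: $\frac{505521}{400} \approx 1263.8$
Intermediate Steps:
$H{\left(u,o \right)} = \frac{3 \left(- \frac{1}{20} + o\right) \left(6 + u - o\right)}{4}$ ($H{\left(u,o \right)} = \frac{3 \left(u - \left(-6 + o\right)\right) \left(o + \frac{1}{-7 - 13}\right)}{4} = \frac{3 \left(6 + u - o\right) \left(o + \frac{1}{-20}\right)}{4} = \frac{3 \left(6 + u - o\right) \left(o - \frac{1}{20}\right)}{4} = \frac{3 \left(6 + u - o\right) \left(- \frac{1}{20} + o\right)}{4} = \frac{3 \left(- \frac{1}{20} + o\right) \left(6 + u - o\right)}{4}$)
$H^{2}{\left(-14,- 4 \left(-1 + 0 \left(\left(-1\right) 1\right)\right) \right)} = \left(- \frac{9}{40} - \frac{3 \left(- 4 \left(-1 + 0 \left(\left(-1\right) 1\right)\right)\right)^{2}}{4} - - \frac{21}{40} + \frac{363 \left(- 4 \left(-1 + 0 \left(\left(-1\right) 1\right)\right)\right)}{80} + \frac{3}{4} \left(- 4 \left(-1 + 0 \left(\left(-1\right) 1\right)\right)\right) \left(-14\right)\right)^{2} = \left(- \frac{9}{40} - \frac{3 \left(- 4 \left(-1 + 0 \left(-1\right)\right)\right)^{2}}{4} + \frac{21}{40} + \frac{363 \left(- 4 \left(-1 + 0 \left(-1\right)\right)\right)}{80} + \frac{3}{4} \left(- 4 \left(-1 + 0 \left(-1\right)\right)\right) \left(-14\right)\right)^{2} = \left(- \frac{9}{40} - \frac{3 \left(- 4 \left(-1 + 0\right)\right)^{2}}{4} + \frac{21}{40} + \frac{363 \left(- 4 \left(-1 + 0\right)\right)}{80} + \frac{3}{4} \left(- 4 \left(-1 + 0\right)\right) \left(-14\right)\right)^{2} = \left(- \frac{9}{40} - \frac{3 \left(\left(-4\right) \left(-1\right)\right)^{2}}{4} + \frac{21}{40} + \frac{363 \left(\left(-4\right) \left(-1\right)\right)}{80} + \frac{3}{4} \left(\left(-4\right) \left(-1\right)\right) \left(-14\right)\right)^{2} = \left(- \frac{9}{40} - \frac{3 \cdot 4^{2}}{4} + \frac{21}{40} + \frac{363}{80} \cdot 4 + \frac{3}{4} \cdot 4 \left(-14\right)\right)^{2} = \left(- \frac{9}{40} - 12 + \frac{21}{40} + \frac{363}{20} - 42\right)^{2} = \left(- \frac{711}{20}\right)^{2} = \frac{505521}{400}$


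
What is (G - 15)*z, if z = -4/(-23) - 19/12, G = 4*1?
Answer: 4279/276 ≈ 15.504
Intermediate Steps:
G = 4
z = -389/276 (z = -4*(-1/23) - 19*1/12 = 4/23 - 19/12 = -389/276 ≈ -1.4094)
(G - 15)*z = (4 - 15)*(-389/276) = -11*(-389/276) = 4279/276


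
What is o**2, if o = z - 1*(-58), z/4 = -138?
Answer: 244036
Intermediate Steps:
z = -552 (z = 4*(-138) = -552)
o = -494 (o = -552 - 1*(-58) = -552 + 58 = -494)
o**2 = (-494)**2 = 244036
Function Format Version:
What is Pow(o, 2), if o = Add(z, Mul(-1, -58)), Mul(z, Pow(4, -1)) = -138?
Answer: 244036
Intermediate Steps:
z = -552 (z = Mul(4, -138) = -552)
o = -494 (o = Add(-552, Mul(-1, -58)) = Add(-552, 58) = -494)
Pow(o, 2) = Pow(-494, 2) = 244036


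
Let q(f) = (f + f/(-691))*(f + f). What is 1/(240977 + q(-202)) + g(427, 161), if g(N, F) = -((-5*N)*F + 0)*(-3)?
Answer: -229777869484844/222824627 ≈ -1.0312e+6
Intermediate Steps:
q(f) = 1380*f²/691 (q(f) = (f + f*(-1/691))*(2*f) = (f - f/691)*(2*f) = (690*f/691)*(2*f) = 1380*f²/691)
g(N, F) = -15*F*N (g(N, F) = -(-5*F*N + 0)*(-3) = -(-5)*F*N*(-3) = (5*F*N)*(-3) = -15*F*N)
1/(240977 + q(-202)) + g(427, 161) = 1/(240977 + (1380/691)*(-202)²) - 15*161*427 = 1/(240977 + (1380/691)*40804) - 1031205 = 1/(240977 + 56309520/691) - 1031205 = 1/(222824627/691) - 1031205 = 691/222824627 - 1031205 = -229777869484844/222824627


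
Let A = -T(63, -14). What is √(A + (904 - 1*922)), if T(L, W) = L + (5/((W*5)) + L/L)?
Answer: I*√16058/14 ≈ 9.0514*I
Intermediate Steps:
T(L, W) = 1 + L + 1/W (T(L, W) = L + (5/((5*W)) + 1) = L + (5*(1/(5*W)) + 1) = L + (1/W + 1) = L + (1 + 1/W) = 1 + L + 1/W)
A = -895/14 (A = -(1 + 63 + 1/(-14)) = -(1 + 63 - 1/14) = -1*895/14 = -895/14 ≈ -63.929)
√(A + (904 - 1*922)) = √(-895/14 + (904 - 1*922)) = √(-895/14 + (904 - 922)) = √(-895/14 - 18) = √(-1147/14) = I*√16058/14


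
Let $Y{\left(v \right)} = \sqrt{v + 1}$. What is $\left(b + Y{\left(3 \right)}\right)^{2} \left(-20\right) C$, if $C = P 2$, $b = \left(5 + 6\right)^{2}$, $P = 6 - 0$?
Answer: $-3630960$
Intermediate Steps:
$P = 6$ ($P = 6 + 0 = 6$)
$b = 121$ ($b = 11^{2} = 121$)
$Y{\left(v \right)} = \sqrt{1 + v}$
$C = 12$ ($C = 6 \cdot 2 = 12$)
$\left(b + Y{\left(3 \right)}\right)^{2} \left(-20\right) C = \left(121 + \sqrt{1 + 3}\right)^{2} \left(-20\right) 12 = \left(121 + \sqrt{4}\right)^{2} \left(-20\right) 12 = \left(121 + 2\right)^{2} \left(-20\right) 12 = 123^{2} \left(-20\right) 12 = 15129 \left(-20\right) 12 = \left(-302580\right) 12 = -3630960$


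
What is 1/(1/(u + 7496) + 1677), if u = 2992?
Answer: 10488/17588377 ≈ 0.00059630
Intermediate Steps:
1/(1/(u + 7496) + 1677) = 1/(1/(2992 + 7496) + 1677) = 1/(1/10488 + 1677) = 1/(17588377/10488) = 10488/17588377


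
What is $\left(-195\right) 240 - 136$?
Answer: $-46936$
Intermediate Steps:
$\left(-195\right) 240 - 136 = -46800 - 136 = -46936$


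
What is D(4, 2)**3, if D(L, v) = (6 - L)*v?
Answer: 64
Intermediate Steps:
D(L, v) = v*(6 - L)
D(4, 2)**3 = (2*(6 - 1*4))**3 = (2*(6 - 4))**3 = (2*2)**3 = 4**3 = 64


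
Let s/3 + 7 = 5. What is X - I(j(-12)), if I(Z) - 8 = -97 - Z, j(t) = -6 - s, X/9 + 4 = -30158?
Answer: -271369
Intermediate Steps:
X = -271458 (X = -36 + 9*(-30158) = -36 - 271422 = -271458)
s = -6 (s = -21 + 3*5 = -21 + 15 = -6)
j(t) = 0 (j(t) = -6 - 1*(-6) = -6 + 6 = 0)
I(Z) = -89 - Z (I(Z) = 8 + (-97 - Z) = -89 - Z)
X - I(j(-12)) = -271458 - (-89 - 1*0) = -271458 - (-89 + 0) = -271458 - 1*(-89) = -271458 + 89 = -271369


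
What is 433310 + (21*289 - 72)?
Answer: 439307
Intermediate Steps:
433310 + (21*289 - 72) = 433310 + (6069 - 72) = 433310 + 5997 = 439307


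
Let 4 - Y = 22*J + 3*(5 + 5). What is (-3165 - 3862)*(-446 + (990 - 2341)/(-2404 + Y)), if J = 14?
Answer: 8571513519/2738 ≈ 3.1306e+6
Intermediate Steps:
Y = -334 (Y = 4 - (22*14 + 3*(5 + 5)) = 4 - (308 + 3*10) = 4 - (308 + 30) = 4 - 1*338 = 4 - 338 = -334)
(-3165 - 3862)*(-446 + (990 - 2341)/(-2404 + Y)) = (-3165 - 3862)*(-446 + (990 - 2341)/(-2404 - 334)) = -7027*(-446 - 1351/(-2738)) = -7027*(-446 - 1351*(-1/2738)) = -7027*(-446 + 1351/2738) = -7027*(-1219797/2738) = 8571513519/2738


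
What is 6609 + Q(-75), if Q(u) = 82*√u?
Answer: 6609 + 410*I*√3 ≈ 6609.0 + 710.14*I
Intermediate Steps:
6609 + Q(-75) = 6609 + 82*√(-75) = 6609 + 82*(5*I*√3) = 6609 + 410*I*√3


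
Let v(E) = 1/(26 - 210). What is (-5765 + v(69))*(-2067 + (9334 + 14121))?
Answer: -5671889067/46 ≈ -1.2330e+8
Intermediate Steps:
v(E) = -1/184 (v(E) = 1/(-184) = -1/184)
(-5765 + v(69))*(-2067 + (9334 + 14121)) = (-5765 - 1/184)*(-2067 + (9334 + 14121)) = -1060761*(-2067 + 23455)/184 = -1060761/184*21388 = -5671889067/46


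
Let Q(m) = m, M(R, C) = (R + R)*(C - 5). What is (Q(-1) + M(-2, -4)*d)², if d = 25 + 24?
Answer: 3108169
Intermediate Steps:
M(R, C) = 2*R*(-5 + C) (M(R, C) = (2*R)*(-5 + C) = 2*R*(-5 + C))
d = 49
(Q(-1) + M(-2, -4)*d)² = (-1 + (2*(-2)*(-5 - 4))*49)² = (-1 + (2*(-2)*(-9))*49)² = (-1 + 36*49)² = (-1 + 1764)² = 1763² = 3108169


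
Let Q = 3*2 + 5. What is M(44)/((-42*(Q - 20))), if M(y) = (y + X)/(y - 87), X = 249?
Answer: -293/16254 ≈ -0.018026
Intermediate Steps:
Q = 11 (Q = 6 + 5 = 11)
M(y) = (249 + y)/(-87 + y) (M(y) = (y + 249)/(y - 87) = (249 + y)/(-87 + y))
M(44)/((-42*(Q - 20))) = ((249 + 44)/(-87 + 44))/((-42*(11 - 20))) = (293/(-43))/((-42*(-9))) = -1/43*293/378 = -293/43*1/378 = -293/16254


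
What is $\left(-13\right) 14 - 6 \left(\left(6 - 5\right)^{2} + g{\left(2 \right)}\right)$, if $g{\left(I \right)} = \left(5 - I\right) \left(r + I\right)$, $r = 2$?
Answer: $-260$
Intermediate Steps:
$g{\left(I \right)} = \left(2 + I\right) \left(5 - I\right)$ ($g{\left(I \right)} = \left(5 - I\right) \left(2 + I\right) = \left(2 + I\right) \left(5 - I\right)$)
$\left(-13\right) 14 - 6 \left(\left(6 - 5\right)^{2} + g{\left(2 \right)}\right) = \left(-13\right) 14 - 6 \left(\left(6 - 5\right)^{2} + \left(10 - 2^{2} + 3 \cdot 2\right)\right) = -182 - 6 \left(1^{2} + \left(10 - 4 + 6\right)\right) = -182 - 6 \left(1 + \left(10 - 4 + 6\right)\right) = -182 - 6 \left(1 + 12\right) = -182 - 78 = -260$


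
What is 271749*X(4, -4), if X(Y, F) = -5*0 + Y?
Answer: 1086996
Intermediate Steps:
X(Y, F) = Y (X(Y, F) = 0 + Y = Y)
271749*X(4, -4) = 271749*4 = 1086996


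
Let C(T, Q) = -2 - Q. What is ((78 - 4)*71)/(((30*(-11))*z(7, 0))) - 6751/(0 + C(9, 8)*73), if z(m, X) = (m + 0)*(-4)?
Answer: 3310733/337260 ≈ 9.8166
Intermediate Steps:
z(m, X) = -4*m (z(m, X) = m*(-4) = -4*m)
((78 - 4)*71)/(((30*(-11))*z(7, 0))) - 6751/(0 + C(9, 8)*73) = ((78 - 4)*71)/(((30*(-11))*(-4*7))) - 6751/(0 + (-2 - 1*8)*73) = (74*71)/((-330*(-28))) - 6751/(0 + (-2 - 8)*73) = 5254/9240 - 6751/(0 - 10*73) = 5254*(1/9240) - 6751/(0 - 730) = 2627/4620 - 6751/(-730) = 2627/4620 - 6751*(-1/730) = 2627/4620 + 6751/730 = 3310733/337260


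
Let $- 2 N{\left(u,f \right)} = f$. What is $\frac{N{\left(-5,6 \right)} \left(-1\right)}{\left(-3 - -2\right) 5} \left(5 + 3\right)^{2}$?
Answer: $- \frac{192}{5} \approx -38.4$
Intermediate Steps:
$N{\left(u,f \right)} = - \frac{f}{2}$
$\frac{N{\left(-5,6 \right)} \left(-1\right)}{\left(-3 - -2\right) 5} \left(5 + 3\right)^{2} = \frac{\left(- \frac{1}{2}\right) 6 \left(-1\right)}{\left(-3 - -2\right) 5} \left(5 + 3\right)^{2} = \frac{\left(-3\right) \left(-1\right)}{\left(-3 + 2\right) 5} \cdot 8^{2} = \frac{3}{\left(-1\right) 5} \cdot 64 = \frac{3}{-5} \cdot 64 = 3 \left(- \frac{1}{5}\right) 64 = \left(- \frac{3}{5}\right) 64 = - \frac{192}{5}$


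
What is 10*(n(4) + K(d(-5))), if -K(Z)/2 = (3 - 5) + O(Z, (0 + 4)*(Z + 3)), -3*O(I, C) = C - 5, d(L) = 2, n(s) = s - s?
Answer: 140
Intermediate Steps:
n(s) = 0
O(I, C) = 5/3 - C/3 (O(I, C) = -(C - 5)/3 = -(-5 + C)/3 = 5/3 - C/3)
K(Z) = 26/3 + 8*Z/3 (K(Z) = -2*((3 - 5) + (5/3 - (0 + 4)*(Z + 3)/3)) = -2*(-2 + (5/3 - 4*(3 + Z)/3)) = -2*(-2 + (5/3 - (12 + 4*Z)/3)) = -2*(-2 + (5/3 + (-4 - 4*Z/3))) = -2*(-2 + (-7/3 - 4*Z/3)) = -2*(-13/3 - 4*Z/3) = 26/3 + 8*Z/3)
10*(n(4) + K(d(-5))) = 10*(0 + (26/3 + (8/3)*2)) = 10*(0 + (26/3 + 16/3)) = 10*(0 + 14) = 10*14 = 140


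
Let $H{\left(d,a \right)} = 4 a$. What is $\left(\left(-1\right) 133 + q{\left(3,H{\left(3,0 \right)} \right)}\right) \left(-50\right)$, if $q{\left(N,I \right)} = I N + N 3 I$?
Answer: $6650$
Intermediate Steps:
$q{\left(N,I \right)} = 4 I N$ ($q{\left(N,I \right)} = I N + 3 N I = I N + 3 I N = 4 I N$)
$\left(\left(-1\right) 133 + q{\left(3,H{\left(3,0 \right)} \right)}\right) \left(-50\right) = \left(\left(-1\right) 133 + 4 \cdot 4 \cdot 0 \cdot 3\right) \left(-50\right) = \left(-133 + 4 \cdot 0 \cdot 3\right) \left(-50\right) = \left(-133 + 0\right) \left(-50\right) = \left(-133\right) \left(-50\right) = 6650$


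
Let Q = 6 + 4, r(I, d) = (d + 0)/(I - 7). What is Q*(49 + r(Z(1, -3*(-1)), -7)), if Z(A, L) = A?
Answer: 1505/3 ≈ 501.67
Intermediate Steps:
r(I, d) = d/(-7 + I)
Q = 10
Q*(49 + r(Z(1, -3*(-1)), -7)) = 10*(49 - 7/(-7 + 1)) = 10*(49 - 7/(-6)) = 10*(49 - 7*(-1/6)) = 10*(49 + 7/6) = 10*(301/6) = 1505/3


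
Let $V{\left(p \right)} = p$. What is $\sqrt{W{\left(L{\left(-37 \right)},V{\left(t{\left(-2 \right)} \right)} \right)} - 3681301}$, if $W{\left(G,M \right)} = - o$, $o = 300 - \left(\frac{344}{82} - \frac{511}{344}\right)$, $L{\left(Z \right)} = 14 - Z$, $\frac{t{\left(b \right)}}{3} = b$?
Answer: $\frac{i \sqrt{183088474823962}}{7052} \approx 1918.8 i$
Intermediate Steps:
$t{\left(b \right)} = 3 b$
$o = \frac{4192983}{14104}$ ($o = 300 - \left(344 \cdot \frac{1}{82} - \frac{511}{344}\right) = 300 - \left(\frac{172}{41} - \frac{511}{344}\right) = 300 - \frac{38217}{14104} = \frac{4192983}{14104} \approx 297.29$)
$W{\left(G,M \right)} = - \frac{4192983}{14104}$ ($W{\left(G,M \right)} = \left(-1\right) \frac{4192983}{14104} = - \frac{4192983}{14104}$)
$\sqrt{W{\left(L{\left(-37 \right)},V{\left(t{\left(-2 \right)} \right)} \right)} - 3681301} = \sqrt{- \frac{4192983}{14104} - 3681301} = \sqrt{- \frac{51925262287}{14104}} = \frac{i \sqrt{183088474823962}}{7052}$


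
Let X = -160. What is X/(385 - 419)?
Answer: 80/17 ≈ 4.7059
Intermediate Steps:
X/(385 - 419) = -160/(385 - 419) = -160/(-34) = -1/34*(-160) = 80/17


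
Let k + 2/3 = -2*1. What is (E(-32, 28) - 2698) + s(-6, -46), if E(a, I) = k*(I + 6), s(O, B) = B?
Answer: -8504/3 ≈ -2834.7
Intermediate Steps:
k = -8/3 (k = -2/3 - 2*1 = -2/3 - 2 = -8/3 ≈ -2.6667)
E(a, I) = -16 - 8*I/3 (E(a, I) = -8*(I + 6)/3 = -8*(6 + I)/3 = -16 - 8*I/3)
(E(-32, 28) - 2698) + s(-6, -46) = ((-16 - 8/3*28) - 2698) - 46 = ((-16 - 224/3) - 2698) - 46 = (-272/3 - 2698) - 46 = -8366/3 - 46 = -8504/3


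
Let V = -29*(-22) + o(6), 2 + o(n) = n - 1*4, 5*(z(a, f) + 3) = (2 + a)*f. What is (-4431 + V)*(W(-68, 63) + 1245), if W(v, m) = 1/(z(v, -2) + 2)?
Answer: -599749160/127 ≈ -4.7224e+6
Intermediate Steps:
z(a, f) = -3 + f*(2 + a)/5 (z(a, f) = -3 + ((2 + a)*f)/5 = -3 + (f*(2 + a))/5 = -3 + f*(2 + a)/5)
W(v, m) = 1/(-9/5 - 2*v/5) (W(v, m) = 1/((-3 + (2/5)*(-2) + (1/5)*v*(-2)) + 2) = 1/((-3 - 4/5 - 2*v/5) + 2) = 1/((-19/5 - 2*v/5) + 2) = 1/(-9/5 - 2*v/5))
o(n) = -6 + n (o(n) = -2 + (n - 1*4) = -2 + (n - 4) = -2 + (-4 + n) = -6 + n)
V = 638 (V = -29*(-22) + (-6 + 6) = 638 + 0 = 638)
(-4431 + V)*(W(-68, 63) + 1245) = (-4431 + 638)*(5/(-9 - 2*(-68)) + 1245) = -3793*(5/(-9 + 136) + 1245) = -3793*(5/127 + 1245) = -3793*158120/127 = -599749160/127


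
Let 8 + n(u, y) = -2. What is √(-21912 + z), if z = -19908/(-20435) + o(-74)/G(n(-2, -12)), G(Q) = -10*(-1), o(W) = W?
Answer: I*√9152898438485/20435 ≈ 148.05*I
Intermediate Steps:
n(u, y) = -10 (n(u, y) = -8 - 2 = -10)
G(Q) = 10
z = -131311/20435 (z = -19908/(-20435) - 74/10 = -19908*(-1/20435) - 74*⅒ = 19908/20435 - 37/5 = -131311/20435 ≈ -6.4258)
√(-21912 + z) = √(-21912 - 131311/20435) = √(-447903031/20435) = I*√9152898438485/20435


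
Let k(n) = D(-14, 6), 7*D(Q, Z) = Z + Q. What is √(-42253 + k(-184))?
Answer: I*√2070453/7 ≈ 205.56*I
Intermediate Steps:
D(Q, Z) = Q/7 + Z/7 (D(Q, Z) = (Z + Q)/7 = (Q + Z)/7 = Q/7 + Z/7)
k(n) = -8/7 (k(n) = (⅐)*(-14) + (⅐)*6 = -2 + 6/7 = -8/7)
√(-42253 + k(-184)) = √(-42253 - 8/7) = √(-295779/7) = I*√2070453/7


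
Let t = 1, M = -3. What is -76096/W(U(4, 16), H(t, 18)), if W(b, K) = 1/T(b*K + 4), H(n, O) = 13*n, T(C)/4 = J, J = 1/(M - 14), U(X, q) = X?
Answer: 304384/17 ≈ 17905.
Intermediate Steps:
J = -1/17 (J = 1/(-3 - 14) = 1/(-17) = -1/17 ≈ -0.058824)
T(C) = -4/17 (T(C) = 4*(-1/17) = -4/17)
W(b, K) = -17/4 (W(b, K) = 1/(-4/17) = -17/4)
-76096/W(U(4, 16), H(t, 18)) = -76096/(-17/4) = -76096*(-4/17) = 304384/17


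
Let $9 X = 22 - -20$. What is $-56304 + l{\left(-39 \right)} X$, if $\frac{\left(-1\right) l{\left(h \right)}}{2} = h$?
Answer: $-55940$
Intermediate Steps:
$l{\left(h \right)} = - 2 h$
$X = \frac{14}{3}$ ($X = \frac{22 - -20}{9} = \frac{22 + 20}{9} = \frac{1}{9} \cdot 42 = \frac{14}{3} \approx 4.6667$)
$-56304 + l{\left(-39 \right)} X = -56304 + \left(-2\right) \left(-39\right) \frac{14}{3} = -56304 + 78 \cdot \frac{14}{3} = -56304 + 364 = -55940$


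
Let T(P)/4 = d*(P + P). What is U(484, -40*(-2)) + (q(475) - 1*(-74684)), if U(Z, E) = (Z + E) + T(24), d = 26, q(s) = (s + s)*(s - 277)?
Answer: 268340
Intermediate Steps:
q(s) = 2*s*(-277 + s) (q(s) = (2*s)*(-277 + s) = 2*s*(-277 + s))
T(P) = 208*P (T(P) = 4*(26*(P + P)) = 4*(26*(2*P)) = 4*(52*P) = 208*P)
U(Z, E) = 4992 + E + Z (U(Z, E) = (Z + E) + 208*24 = (E + Z) + 4992 = 4992 + E + Z)
U(484, -40*(-2)) + (q(475) - 1*(-74684)) = (4992 - 40*(-2) + 484) + (2*475*(-277 + 475) - 1*(-74684)) = (4992 + 80 + 484) + (2*475*198 + 74684) = 5556 + (188100 + 74684) = 5556 + 262784 = 268340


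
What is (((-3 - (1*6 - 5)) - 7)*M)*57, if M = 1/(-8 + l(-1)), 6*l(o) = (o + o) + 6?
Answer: 171/2 ≈ 85.500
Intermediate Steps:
l(o) = 1 + o/3 (l(o) = ((o + o) + 6)/6 = (2*o + 6)/6 = (6 + 2*o)/6 = 1 + o/3)
M = -3/22 (M = 1/(-8 + (1 + (1/3)*(-1))) = 1/(-8 + (1 - 1/3)) = 1/(-8 + 2/3) = 1/(-22/3) = -3/22 ≈ -0.13636)
(((-3 - (1*6 - 5)) - 7)*M)*57 = (((-3 - (1*6 - 5)) - 7)*(-3/22))*57 = (((-3 - (6 - 5)) - 7)*(-3/22))*57 = (((-3 - 1*1) - 7)*(-3/22))*57 = (((-3 - 1) - 7)*(-3/22))*57 = ((-4 - 7)*(-3/22))*57 = -11*(-3/22)*57 = (3/2)*57 = 171/2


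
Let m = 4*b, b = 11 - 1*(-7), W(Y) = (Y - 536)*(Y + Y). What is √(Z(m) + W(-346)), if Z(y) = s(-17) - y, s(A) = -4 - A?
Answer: √610285 ≈ 781.21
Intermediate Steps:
W(Y) = 2*Y*(-536 + Y) (W(Y) = (-536 + Y)*(2*Y) = 2*Y*(-536 + Y))
b = 18 (b = 11 + 7 = 18)
m = 72 (m = 4*18 = 72)
Z(y) = 13 - y (Z(y) = (-4 - 1*(-17)) - y = (-4 + 17) - y = 13 - y)
√(Z(m) + W(-346)) = √((13 - 1*72) + 2*(-346)*(-536 - 346)) = √((13 - 72) + 2*(-346)*(-882)) = √(-59 + 610344) = √610285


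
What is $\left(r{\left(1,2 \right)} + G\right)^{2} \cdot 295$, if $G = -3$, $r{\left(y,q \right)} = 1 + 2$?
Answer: $0$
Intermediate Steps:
$r{\left(y,q \right)} = 3$
$\left(r{\left(1,2 \right)} + G\right)^{2} \cdot 295 = \left(3 - 3\right)^{2} \cdot 295 = 0^{2} \cdot 295 = 0 \cdot 295 = 0$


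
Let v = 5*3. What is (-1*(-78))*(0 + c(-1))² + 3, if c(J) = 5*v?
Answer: 438753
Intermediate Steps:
v = 15
c(J) = 75 (c(J) = 5*15 = 75)
(-1*(-78))*(0 + c(-1))² + 3 = (-1*(-78))*(0 + 75)² + 3 = 78*75² + 3 = 78*5625 + 3 = 438750 + 3 = 438753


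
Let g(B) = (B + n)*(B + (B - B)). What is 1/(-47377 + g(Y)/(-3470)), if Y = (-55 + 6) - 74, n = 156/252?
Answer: -2429/115089270 ≈ -2.1105e-5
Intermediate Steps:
n = 13/21 (n = 156*(1/252) = 13/21 ≈ 0.61905)
Y = -123 (Y = -49 - 74 = -123)
g(B) = B*(13/21 + B) (g(B) = (B + 13/21)*(B + (B - B)) = (13/21 + B)*(B + 0) = (13/21 + B)*B = B*(13/21 + B))
1/(-47377 + g(Y)/(-3470)) = 1/(-47377 + ((1/21)*(-123)*(13 + 21*(-123)))/(-3470)) = 1/(-47377 + ((1/21)*(-123)*(13 - 2583))*(-1/3470)) = 1/(-47377 + ((1/21)*(-123)*(-2570))*(-1/3470)) = 1/(-47377 + (105370/7)*(-1/3470)) = 1/(-47377 - 10537/2429) = 1/(-115089270/2429) = -2429/115089270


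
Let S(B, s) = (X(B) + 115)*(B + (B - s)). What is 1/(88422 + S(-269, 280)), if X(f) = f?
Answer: 1/214394 ≈ 4.6643e-6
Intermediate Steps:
S(B, s) = (115 + B)*(-s + 2*B) (S(B, s) = (B + 115)*(B + (B - s)) = (115 + B)*(-s + 2*B))
1/(88422 + S(-269, 280)) = 1/(88422 + (-115*280 + 2*(-269)² + 230*(-269) - 1*(-269)*280)) = 1/(88422 + (-32200 + 2*72361 - 61870 + 75320)) = 1/(88422 + (-32200 + 144722 - 61870 + 75320)) = 1/(88422 + 125972) = 1/214394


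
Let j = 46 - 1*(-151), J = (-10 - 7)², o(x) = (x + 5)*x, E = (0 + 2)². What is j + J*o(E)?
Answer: 10601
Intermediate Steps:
E = 4 (E = 2² = 4)
o(x) = x*(5 + x) (o(x) = (5 + x)*x = x*(5 + x))
J = 289 (J = (-17)² = 289)
j = 197 (j = 46 + 151 = 197)
j + J*o(E) = 197 + 289*(4*(5 + 4)) = 197 + 289*(4*9) = 197 + 289*36 = 197 + 10404 = 10601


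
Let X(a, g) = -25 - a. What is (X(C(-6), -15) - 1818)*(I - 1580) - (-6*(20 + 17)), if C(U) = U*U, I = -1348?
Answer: 5501934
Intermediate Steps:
C(U) = U²
(X(C(-6), -15) - 1818)*(I - 1580) - (-6*(20 + 17)) = ((-25 - 1*(-6)²) - 1818)*(-1348 - 1580) - (-6*(20 + 17)) = ((-25 - 1*36) - 1818)*(-2928) - (-6*37) = ((-25 - 36) - 1818)*(-2928) - (-222) = (-61 - 1818)*(-2928) - 1*(-222) = -1879*(-2928) + 222 = 5501712 + 222 = 5501934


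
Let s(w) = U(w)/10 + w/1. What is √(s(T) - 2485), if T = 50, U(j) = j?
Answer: 9*I*√30 ≈ 49.295*I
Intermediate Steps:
s(w) = 11*w/10 (s(w) = w/10 + w/1 = w*(⅒) + w*1 = w/10 + w = 11*w/10)
√(s(T) - 2485) = √((11/10)*50 - 2485) = √(55 - 2485) = √(-2430) = 9*I*√30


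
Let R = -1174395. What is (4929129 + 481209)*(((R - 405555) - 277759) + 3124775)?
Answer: 6855255328308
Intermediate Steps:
(4929129 + 481209)*(((R - 405555) - 277759) + 3124775) = (4929129 + 481209)*(((-1174395 - 405555) - 277759) + 3124775) = 5410338*((-1579950 - 277759) + 3124775) = 5410338*(-1857709 + 3124775) = 5410338*1267066 = 6855255328308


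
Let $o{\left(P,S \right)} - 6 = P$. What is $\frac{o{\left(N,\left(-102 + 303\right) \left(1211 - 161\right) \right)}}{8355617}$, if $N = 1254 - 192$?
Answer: $\frac{1068}{8355617} \approx 0.00012782$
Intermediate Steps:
$N = 1062$ ($N = 1254 - 192 = 1062$)
$o{\left(P,S \right)} = 6 + P$
$\frac{o{\left(N,\left(-102 + 303\right) \left(1211 - 161\right) \right)}}{8355617} = \frac{6 + 1062}{8355617} = 1068 \cdot \frac{1}{8355617} = \frac{1068}{8355617}$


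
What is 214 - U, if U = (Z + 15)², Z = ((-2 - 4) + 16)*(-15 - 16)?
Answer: -86811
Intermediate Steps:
Z = -310 (Z = (-6 + 16)*(-31) = 10*(-31) = -310)
U = 87025 (U = (-310 + 15)² = (-295)² = 87025)
214 - U = 214 - 1*87025 = 214 - 87025 = -86811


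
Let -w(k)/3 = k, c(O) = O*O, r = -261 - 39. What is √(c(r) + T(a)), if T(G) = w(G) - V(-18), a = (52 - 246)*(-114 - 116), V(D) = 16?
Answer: 2*I*√10969 ≈ 209.47*I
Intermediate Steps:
a = 44620 (a = -194*(-230) = 44620)
r = -300
c(O) = O²
w(k) = -3*k
T(G) = -16 - 3*G (T(G) = -3*G - 1*16 = -3*G - 16 = -16 - 3*G)
√(c(r) + T(a)) = √((-300)² + (-16 - 3*44620)) = √(90000 + (-16 - 133860)) = √(90000 - 133876) = √(-43876) = 2*I*√10969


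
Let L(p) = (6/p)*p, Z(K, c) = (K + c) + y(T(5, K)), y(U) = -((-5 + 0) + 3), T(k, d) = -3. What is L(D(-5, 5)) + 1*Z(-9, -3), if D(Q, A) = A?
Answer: -4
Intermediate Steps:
y(U) = 2 (y(U) = -(-5 + 3) = -1*(-2) = 2)
Z(K, c) = 2 + K + c (Z(K, c) = (K + c) + 2 = 2 + K + c)
L(p) = 6
L(D(-5, 5)) + 1*Z(-9, -3) = 6 + 1*(2 - 9 - 3) = 6 + 1*(-10) = 6 - 10 = -4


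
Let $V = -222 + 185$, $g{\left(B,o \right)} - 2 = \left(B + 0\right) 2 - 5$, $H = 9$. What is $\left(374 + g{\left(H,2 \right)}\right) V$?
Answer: $-14393$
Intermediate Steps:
$g{\left(B,o \right)} = -3 + 2 B$ ($g{\left(B,o \right)} = 2 + \left(\left(B + 0\right) 2 - 5\right) = 2 + \left(B 2 - 5\right) = 2 + \left(2 B - 5\right) = 2 + \left(-5 + 2 B\right) = -3 + 2 B$)
$V = -37$
$\left(374 + g{\left(H,2 \right)}\right) V = \left(374 + \left(-3 + 2 \cdot 9\right)\right) \left(-37\right) = \left(374 + \left(-3 + 18\right)\right) \left(-37\right) = \left(374 + 15\right) \left(-37\right) = 389 \left(-37\right) = -14393$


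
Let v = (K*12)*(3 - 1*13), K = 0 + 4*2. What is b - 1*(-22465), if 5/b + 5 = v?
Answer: 4335744/193 ≈ 22465.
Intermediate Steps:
K = 8 (K = 0 + 8 = 8)
v = -960 (v = (8*12)*(3 - 1*13) = 96*(3 - 13) = 96*(-10) = -960)
b = -1/193 (b = 5/(-5 - 960) = 5/(-965) = 5*(-1/965) = -1/193 ≈ -0.0051813)
b - 1*(-22465) = -1/193 - 1*(-22465) = -1/193 + 22465 = 4335744/193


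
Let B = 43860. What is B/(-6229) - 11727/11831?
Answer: -591955143/73695299 ≈ -8.0325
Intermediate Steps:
B/(-6229) - 11727/11831 = 43860/(-6229) - 11727/11831 = 43860*(-1/6229) - 11727*1/11831 = -43860/6229 - 11727/11831 = -591955143/73695299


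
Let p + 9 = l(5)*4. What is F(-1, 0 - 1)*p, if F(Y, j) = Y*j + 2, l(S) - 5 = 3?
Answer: 69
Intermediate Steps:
l(S) = 8 (l(S) = 5 + 3 = 8)
F(Y, j) = 2 + Y*j
p = 23 (p = -9 + 8*4 = -9 + 32 = 23)
F(-1, 0 - 1)*p = (2 - (0 - 1))*23 = (2 - 1*(-1))*23 = (2 + 1)*23 = 3*23 = 69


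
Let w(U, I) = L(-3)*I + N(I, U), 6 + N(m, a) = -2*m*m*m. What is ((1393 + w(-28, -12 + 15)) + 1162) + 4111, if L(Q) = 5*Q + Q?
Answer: 6552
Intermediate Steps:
L(Q) = 6*Q
N(m, a) = -6 - 2*m³ (N(m, a) = -6 - 2*m*m*m = -6 - 2*m²*m = -6 - 2*m³)
w(U, I) = -6 - 18*I - 2*I³ (w(U, I) = (6*(-3))*I + (-6 - 2*I³) = -18*I + (-6 - 2*I³) = -6 - 18*I - 2*I³)
((1393 + w(-28, -12 + 15)) + 1162) + 4111 = ((1393 + (-6 - 18*(-12 + 15) - 2*(-12 + 15)³)) + 1162) + 4111 = ((1393 + (-6 - 18*3 - 2*3³)) + 1162) + 4111 = ((1393 + (-6 - 54 - 2*27)) + 1162) + 4111 = ((1393 + (-6 - 54 - 54)) + 1162) + 4111 = ((1393 - 114) + 1162) + 4111 = (1279 + 1162) + 4111 = 2441 + 4111 = 6552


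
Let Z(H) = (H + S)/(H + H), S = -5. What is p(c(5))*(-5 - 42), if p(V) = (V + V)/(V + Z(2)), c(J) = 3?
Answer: -376/3 ≈ -125.33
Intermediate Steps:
Z(H) = (-5 + H)/(2*H) (Z(H) = (H - 5)/(H + H) = (-5 + H)/((2*H)) = (-5 + H)*(1/(2*H)) = (-5 + H)/(2*H))
p(V) = 2*V/(-3/4 + V) (p(V) = (V + V)/(V + (1/2)*(-5 + 2)/2) = (2*V)/(V + (1/2)*(1/2)*(-3)) = (2*V)/(V - 3/4) = (2*V)/(-3/4 + V) = 2*V/(-3/4 + V))
p(c(5))*(-5 - 42) = (8*3/(-3 + 4*3))*(-5 - 42) = (8*3/(-3 + 12))*(-47) = (8*3/9)*(-47) = (8*3*(1/9))*(-47) = (8/3)*(-47) = -376/3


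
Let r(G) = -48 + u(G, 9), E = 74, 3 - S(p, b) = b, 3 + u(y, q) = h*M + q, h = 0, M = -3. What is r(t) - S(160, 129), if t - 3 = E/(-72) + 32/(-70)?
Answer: 84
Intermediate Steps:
u(y, q) = -3 + q (u(y, q) = -3 + (0*(-3) + q) = -3 + (0 + q) = -3 + q)
S(p, b) = 3 - b
t = 1909/1260 (t = 3 + (74/(-72) + 32/(-70)) = 3 + (74*(-1/72) + 32*(-1/70)) = 3 + (-37/36 - 16/35) = 3 - 1871/1260 = 1909/1260 ≈ 1.5151)
r(G) = -42 (r(G) = -48 + (-3 + 9) = -48 + 6 = -42)
r(t) - S(160, 129) = -42 - (3 - 1*129) = -42 - (3 - 129) = -42 - 1*(-126) = -42 + 126 = 84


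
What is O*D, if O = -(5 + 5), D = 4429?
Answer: -44290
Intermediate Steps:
O = -10 (O = -1*10 = -10)
O*D = -10*4429 = -44290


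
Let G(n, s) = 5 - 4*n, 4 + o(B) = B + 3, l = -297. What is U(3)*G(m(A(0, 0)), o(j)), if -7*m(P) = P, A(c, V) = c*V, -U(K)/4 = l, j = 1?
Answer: 5940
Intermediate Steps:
U(K) = 1188 (U(K) = -4*(-297) = 1188)
o(B) = -1 + B (o(B) = -4 + (B + 3) = -4 + (3 + B) = -1 + B)
A(c, V) = V*c
m(P) = -P/7
U(3)*G(m(A(0, 0)), o(j)) = 1188*(5 - (-4)*0*0/7) = 1188*(5 - (-4)*0/7) = 1188*(5 - 4*0) = 1188*(5 + 0) = 1188*5 = 5940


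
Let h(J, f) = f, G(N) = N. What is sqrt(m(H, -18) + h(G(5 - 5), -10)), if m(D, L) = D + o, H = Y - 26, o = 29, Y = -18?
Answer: 5*I ≈ 5.0*I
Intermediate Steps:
H = -44 (H = -18 - 26 = -44)
m(D, L) = 29 + D (m(D, L) = D + 29 = 29 + D)
sqrt(m(H, -18) + h(G(5 - 5), -10)) = sqrt((29 - 44) - 10) = sqrt(-15 - 10) = sqrt(-25) = 5*I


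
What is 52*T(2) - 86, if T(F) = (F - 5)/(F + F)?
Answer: -125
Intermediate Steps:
T(F) = (-5 + F)/(2*F) (T(F) = (-5 + F)/((2*F)) = (-5 + F)*(1/(2*F)) = (-5 + F)/(2*F))
52*T(2) - 86 = 52*((½)*(-5 + 2)/2) - 86 = 52*((½)*(½)*(-3)) - 86 = 52*(-¾) - 86 = -39 - 86 = -125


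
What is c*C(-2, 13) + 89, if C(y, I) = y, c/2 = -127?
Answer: 597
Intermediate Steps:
c = -254 (c = 2*(-127) = -254)
c*C(-2, 13) + 89 = -254*(-2) + 89 = 508 + 89 = 597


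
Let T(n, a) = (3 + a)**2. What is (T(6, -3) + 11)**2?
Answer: 121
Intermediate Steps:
(T(6, -3) + 11)**2 = ((3 - 3)**2 + 11)**2 = (0**2 + 11)**2 = (0 + 11)**2 = 11**2 = 121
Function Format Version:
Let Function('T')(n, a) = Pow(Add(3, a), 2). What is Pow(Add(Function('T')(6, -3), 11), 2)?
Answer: 121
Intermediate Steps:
Pow(Add(Function('T')(6, -3), 11), 2) = Pow(Add(Pow(Add(3, -3), 2), 11), 2) = Pow(Add(Pow(0, 2), 11), 2) = Pow(Add(0, 11), 2) = Pow(11, 2) = 121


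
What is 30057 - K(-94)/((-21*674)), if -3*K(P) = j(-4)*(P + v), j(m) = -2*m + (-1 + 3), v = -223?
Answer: 638141752/21231 ≈ 30057.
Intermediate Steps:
j(m) = 2 - 2*m (j(m) = -2*m + 2 = 2 - 2*m)
K(P) = 2230/3 - 10*P/3 (K(P) = -(2 - 2*(-4))*(P - 223)/3 = -(2 + 8)*(-223 + P)/3 = -10*(-223 + P)/3 = -(-2230 + 10*P)/3 = 2230/3 - 10*P/3)
30057 - K(-94)/((-21*674)) = 30057 - (2230/3 - 10/3*(-94))/((-21*674)) = 30057 - (2230/3 + 940/3)/(-14154) = 30057 - 3170*(-1)/(3*14154) = 30057 - 1*(-1585/21231) = 30057 + 1585/21231 = 638141752/21231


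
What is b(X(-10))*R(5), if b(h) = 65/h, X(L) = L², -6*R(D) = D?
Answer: -13/24 ≈ -0.54167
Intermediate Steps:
R(D) = -D/6
b(X(-10))*R(5) = (65/((-10)²))*(-⅙*5) = (65/100)*(-⅚) = (65*(1/100))*(-⅚) = (13/20)*(-⅚) = -13/24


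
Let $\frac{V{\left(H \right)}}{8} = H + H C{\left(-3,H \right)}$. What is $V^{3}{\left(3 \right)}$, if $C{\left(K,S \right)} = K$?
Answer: $-110592$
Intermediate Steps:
$V{\left(H \right)} = - 16 H$ ($V{\left(H \right)} = 8 \left(H + H \left(-3\right)\right) = 8 \left(H - 3 H\right) = 8 \left(- 2 H\right) = - 16 H$)
$V^{3}{\left(3 \right)} = \left(\left(-16\right) 3\right)^{3} = \left(-48\right)^{3} = -110592$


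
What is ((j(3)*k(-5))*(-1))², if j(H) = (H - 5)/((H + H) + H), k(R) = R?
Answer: 100/81 ≈ 1.2346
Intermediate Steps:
j(H) = (-5 + H)/(3*H) (j(H) = (-5 + H)/(2*H + H) = (-5 + H)/((3*H)) = (-5 + H)*(1/(3*H)) = (-5 + H)/(3*H))
((j(3)*k(-5))*(-1))² = ((((⅓)*(-5 + 3)/3)*(-5))*(-1))² = ((((⅓)*(⅓)*(-2))*(-5))*(-1))² = (-2/9*(-5)*(-1))² = ((10/9)*(-1))² = (-10/9)² = 100/81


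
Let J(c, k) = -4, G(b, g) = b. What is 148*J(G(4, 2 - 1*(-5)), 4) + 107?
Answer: -485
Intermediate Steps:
148*J(G(4, 2 - 1*(-5)), 4) + 107 = 148*(-4) + 107 = -592 + 107 = -485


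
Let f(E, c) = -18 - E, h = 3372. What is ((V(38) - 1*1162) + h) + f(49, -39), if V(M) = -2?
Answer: 2141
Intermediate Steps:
((V(38) - 1*1162) + h) + f(49, -39) = ((-2 - 1*1162) + 3372) + (-18 - 1*49) = ((-2 - 1162) + 3372) + (-18 - 49) = (-1164 + 3372) - 67 = 2208 - 67 = 2141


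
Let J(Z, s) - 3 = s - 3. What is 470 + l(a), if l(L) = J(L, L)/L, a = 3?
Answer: 471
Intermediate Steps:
J(Z, s) = s (J(Z, s) = 3 + (s - 3) = 3 + (-3 + s) = s)
l(L) = 1 (l(L) = L/L = 1)
470 + l(a) = 470 + 1 = 471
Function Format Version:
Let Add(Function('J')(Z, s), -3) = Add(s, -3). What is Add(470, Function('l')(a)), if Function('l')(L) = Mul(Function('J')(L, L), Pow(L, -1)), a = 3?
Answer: 471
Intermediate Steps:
Function('J')(Z, s) = s (Function('J')(Z, s) = Add(3, Add(s, -3)) = Add(3, Add(-3, s)) = s)
Function('l')(L) = 1 (Function('l')(L) = Mul(L, Pow(L, -1)) = 1)
Add(470, Function('l')(a)) = Add(470, 1) = 471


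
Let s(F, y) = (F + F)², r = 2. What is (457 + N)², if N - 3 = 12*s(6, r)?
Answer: 4787344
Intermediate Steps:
s(F, y) = 4*F² (s(F, y) = (2*F)² = 4*F²)
N = 1731 (N = 3 + 12*(4*6²) = 3 + 12*(4*36) = 3 + 12*144 = 3 + 1728 = 1731)
(457 + N)² = (457 + 1731)² = 2188² = 4787344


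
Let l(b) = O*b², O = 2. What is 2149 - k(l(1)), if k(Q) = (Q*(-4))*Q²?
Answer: 2181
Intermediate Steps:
l(b) = 2*b²
k(Q) = -4*Q³ (k(Q) = (-4*Q)*Q² = -4*Q³)
2149 - k(l(1)) = 2149 - (-4)*(2*1²)³ = 2149 - (-4)*(2*1)³ = 2149 - (-4)*2³ = 2149 - (-4)*8 = 2149 - 1*(-32) = 2149 + 32 = 2181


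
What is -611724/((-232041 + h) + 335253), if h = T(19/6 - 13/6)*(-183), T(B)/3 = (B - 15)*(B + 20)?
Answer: -101954/44103 ≈ -2.3117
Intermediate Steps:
T(B) = 3*(-15 + B)*(20 + B) (T(B) = 3*((B - 15)*(B + 20)) = 3*((-15 + B)*(20 + B)) = 3*(-15 + B)*(20 + B))
h = 161406 (h = (-900 + 3*(19/6 - 13/6)² + 15*(19/6 - 13/6))*(-183) = (-900 + 3*1² + 15*1)*(-183) = (-900 + 3*1 + 15)*(-183) = (-900 + 3 + 15)*(-183) = -882*(-183) = 161406)
-611724/((-232041 + h) + 335253) = -611724/((-232041 + 161406) + 335253) = -611724/(-70635 + 335253) = -611724/264618 = -611724*1/264618 = -101954/44103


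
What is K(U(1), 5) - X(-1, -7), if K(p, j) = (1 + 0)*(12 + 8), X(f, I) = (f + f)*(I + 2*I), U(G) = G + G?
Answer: -22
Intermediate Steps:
U(G) = 2*G
X(f, I) = 6*I*f (X(f, I) = (2*f)*(3*I) = 6*I*f)
K(p, j) = 20 (K(p, j) = 1*20 = 20)
K(U(1), 5) - X(-1, -7) = 20 - 6*(-7)*(-1) = 20 - 1*42 = 20 - 42 = -22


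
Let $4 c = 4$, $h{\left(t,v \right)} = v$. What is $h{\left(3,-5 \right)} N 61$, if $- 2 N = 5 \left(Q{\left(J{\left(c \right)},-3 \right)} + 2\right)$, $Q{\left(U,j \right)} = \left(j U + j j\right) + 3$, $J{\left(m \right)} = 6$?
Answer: $-3050$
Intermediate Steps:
$c = 1$ ($c = \frac{1}{4} \cdot 4 = 1$)
$Q{\left(U,j \right)} = 3 + j^{2} + U j$ ($Q{\left(U,j \right)} = \left(U j + j^{2}\right) + 3 = \left(j^{2} + U j\right) + 3 = 3 + j^{2} + U j$)
$N = 10$ ($N = - \frac{5 \left(\left(3 + \left(-3\right)^{2} + 6 \left(-3\right)\right) + 2\right)}{2} = - \frac{5 \left(\left(3 + 9 - 18\right) + 2\right)}{2} = - \frac{5 \left(-6 + 2\right)}{2} = - \frac{5 \left(-4\right)}{2} = \left(- \frac{1}{2}\right) \left(-20\right) = 10$)
$h{\left(3,-5 \right)} N 61 = \left(-5\right) 10 \cdot 61 = \left(-50\right) 61 = -3050$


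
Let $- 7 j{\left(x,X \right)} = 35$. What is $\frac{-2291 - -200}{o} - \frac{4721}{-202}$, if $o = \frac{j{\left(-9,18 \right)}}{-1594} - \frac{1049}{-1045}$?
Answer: $- \frac{695655689209}{338820862} \approx -2053.2$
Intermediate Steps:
$j{\left(x,X \right)} = -5$ ($j{\left(x,X \right)} = \left(- \frac{1}{7}\right) 35 = -5$)
$o = \frac{1677331}{1665730}$ ($o = - \frac{5}{-1594} - \frac{1049}{-1045} = \left(-5\right) \left(- \frac{1}{1594}\right) - - \frac{1049}{1045} = \frac{5}{1594} + \frac{1049}{1045} = \frac{1677331}{1665730} \approx 1.007$)
$\frac{-2291 - -200}{o} - \frac{4721}{-202} = \frac{-2291 - -200}{\frac{1677331}{1665730}} - \frac{4721}{-202} = \left(-2291 + 200\right) \frac{1665730}{1677331} - - \frac{4721}{202} = \left(-2091\right) \frac{1665730}{1677331} + \frac{4721}{202} = - \frac{3483041430}{1677331} + \frac{4721}{202} = - \frac{695655689209}{338820862}$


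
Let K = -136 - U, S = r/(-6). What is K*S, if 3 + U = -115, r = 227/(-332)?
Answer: -681/332 ≈ -2.0512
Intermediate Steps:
r = -227/332 (r = 227*(-1/332) = -227/332 ≈ -0.68373)
U = -118 (U = -3 - 115 = -118)
S = 227/1992 (S = -227/332/(-6) = -227/332*(-1/6) = 227/1992 ≈ 0.11396)
K = -18 (K = -136 - 1*(-118) = -136 + 118 = -18)
K*S = -18*227/1992 = -681/332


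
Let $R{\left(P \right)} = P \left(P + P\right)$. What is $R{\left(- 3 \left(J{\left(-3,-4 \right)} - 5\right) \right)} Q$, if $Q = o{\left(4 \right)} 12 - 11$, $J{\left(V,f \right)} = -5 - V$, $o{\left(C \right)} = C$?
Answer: $32634$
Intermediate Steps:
$R{\left(P \right)} = 2 P^{2}$ ($R{\left(P \right)} = P 2 P = 2 P^{2}$)
$Q = 37$ ($Q = 4 \cdot 12 - 11 = 48 - 11 = 37$)
$R{\left(- 3 \left(J{\left(-3,-4 \right)} - 5\right) \right)} Q = 2 \left(- 3 \left(\left(-5 - -3\right) - 5\right)\right)^{2} \cdot 37 = 2 \left(- 3 \left(\left(-5 + 3\right) - 5\right)\right)^{2} \cdot 37 = 2 \left(- 3 \left(-2 - 5\right)\right)^{2} \cdot 37 = 2 \left(\left(-3\right) \left(-7\right)\right)^{2} \cdot 37 = 2 \cdot 21^{2} \cdot 37 = 2 \cdot 441 \cdot 37 = 882 \cdot 37 = 32634$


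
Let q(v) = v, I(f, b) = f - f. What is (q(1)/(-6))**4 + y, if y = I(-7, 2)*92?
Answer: 1/1296 ≈ 0.00077160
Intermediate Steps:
I(f, b) = 0
y = 0 (y = 0*92 = 0)
(q(1)/(-6))**4 + y = (1/(-6))**4 + 0 = (1*(-1/6))**4 + 0 = (-1/6)**4 + 0 = 1/1296 + 0 = 1/1296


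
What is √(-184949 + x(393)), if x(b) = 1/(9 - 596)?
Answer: 2*I*√15931923142/587 ≈ 430.06*I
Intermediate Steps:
x(b) = -1/587 (x(b) = 1/(-587) = -1/587)
√(-184949 + x(393)) = √(-184949 - 1/587) = √(-108565064/587) = 2*I*√15931923142/587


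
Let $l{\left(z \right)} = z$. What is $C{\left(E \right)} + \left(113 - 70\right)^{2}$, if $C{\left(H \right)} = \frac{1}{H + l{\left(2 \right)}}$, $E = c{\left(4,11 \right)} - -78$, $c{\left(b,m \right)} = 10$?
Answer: $\frac{166411}{90} \approx 1849.0$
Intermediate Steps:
$E = 88$ ($E = 10 - -78 = 10 + 78 = 88$)
$C{\left(H \right)} = \frac{1}{2 + H}$ ($C{\left(H \right)} = \frac{1}{H + 2} = \frac{1}{2 + H}$)
$C{\left(E \right)} + \left(113 - 70\right)^{2} = \frac{1}{2 + 88} + \left(113 - 70\right)^{2} = \frac{1}{90} + 43^{2} = \frac{1}{90} + 1849 = \frac{166411}{90}$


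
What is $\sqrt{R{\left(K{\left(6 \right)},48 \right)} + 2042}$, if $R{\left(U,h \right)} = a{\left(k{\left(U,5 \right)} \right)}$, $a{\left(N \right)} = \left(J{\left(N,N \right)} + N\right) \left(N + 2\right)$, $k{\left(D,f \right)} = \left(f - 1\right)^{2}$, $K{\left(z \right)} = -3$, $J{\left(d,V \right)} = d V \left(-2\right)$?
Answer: $i \sqrt{6886} \approx 82.982 i$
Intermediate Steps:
$J{\left(d,V \right)} = - 2 V d$ ($J{\left(d,V \right)} = V d \left(-2\right) = - 2 V d$)
$k{\left(D,f \right)} = \left(-1 + f\right)^{2}$
$a{\left(N \right)} = \left(2 + N\right) \left(N - 2 N^{2}\right)$ ($a{\left(N \right)} = \left(- 2 N N + N\right) \left(N + 2\right) = \left(- 2 N^{2} + N\right) \left(2 + N\right) = \left(N - 2 N^{2}\right) \left(2 + N\right) = \left(2 + N\right) \left(N - 2 N^{2}\right)$)
$R{\left(U,h \right)} = -8928$ ($R{\left(U,h \right)} = \left(-1 + 5\right)^{2} \left(2 - 3 \left(-1 + 5\right)^{2} - 2 \left(\left(-1 + 5\right)^{2}\right)^{2}\right) = 4^{2} \left(2 - 3 \cdot 4^{2} - 2 \left(4^{2}\right)^{2}\right) = 16 \left(2 - 48 - 2 \cdot 16^{2}\right) = 16 \left(2 - 48 - 512\right) = 16 \left(-558\right) = -8928$)
$\sqrt{R{\left(K{\left(6 \right)},48 \right)} + 2042} = \sqrt{-8928 + 2042} = \sqrt{-6886} = i \sqrt{6886}$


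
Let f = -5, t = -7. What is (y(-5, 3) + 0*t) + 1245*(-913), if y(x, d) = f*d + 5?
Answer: -1136695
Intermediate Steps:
y(x, d) = 5 - 5*d (y(x, d) = -5*d + 5 = 5 - 5*d)
(y(-5, 3) + 0*t) + 1245*(-913) = ((5 - 5*3) + 0*(-7)) + 1245*(-913) = ((5 - 15) + 0) - 1136685 = (-10 + 0) - 1136685 = -10 - 1136685 = -1136695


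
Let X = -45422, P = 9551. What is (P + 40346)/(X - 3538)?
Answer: -49897/48960 ≈ -1.0191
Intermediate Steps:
(P + 40346)/(X - 3538) = (9551 + 40346)/(-45422 - 3538) = 49897/(-48960) = 49897*(-1/48960) = -49897/48960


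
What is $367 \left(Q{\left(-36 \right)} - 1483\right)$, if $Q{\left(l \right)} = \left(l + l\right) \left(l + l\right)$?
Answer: $1358267$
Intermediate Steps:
$Q{\left(l \right)} = 4 l^{2}$ ($Q{\left(l \right)} = 2 l 2 l = 4 l^{2}$)
$367 \left(Q{\left(-36 \right)} - 1483\right) = 367 \left(4 \left(-36\right)^{2} - 1483\right) = 367 \left(4 \cdot 1296 - 1483\right) = 367 \left(5184 - 1483\right) = 367 \cdot 3701 = 1358267$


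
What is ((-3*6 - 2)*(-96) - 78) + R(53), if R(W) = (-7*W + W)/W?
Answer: 1836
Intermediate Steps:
R(W) = -6 (R(W) = (-6*W)/W = -6)
((-3*6 - 2)*(-96) - 78) + R(53) = ((-3*6 - 2)*(-96) - 78) - 6 = ((-18 - 2)*(-96) - 78) - 6 = (-20*(-96) - 78) - 6 = (1920 - 78) - 6 = 1842 - 6 = 1836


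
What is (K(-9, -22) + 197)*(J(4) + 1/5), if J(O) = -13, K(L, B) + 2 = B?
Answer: -11072/5 ≈ -2214.4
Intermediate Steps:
K(L, B) = -2 + B
(K(-9, -22) + 197)*(J(4) + 1/5) = ((-2 - 22) + 197)*(-13 + 1/5) = (-24 + 197)*(-13 + ⅕) = 173*(-64/5) = -11072/5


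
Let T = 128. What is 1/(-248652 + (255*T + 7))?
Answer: -1/216005 ≈ -4.6295e-6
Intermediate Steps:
1/(-248652 + (255*T + 7)) = 1/(-248652 + (255*128 + 7)) = 1/(-248652 + (32640 + 7)) = 1/(-248652 + 32647) = 1/(-216005) = -1/216005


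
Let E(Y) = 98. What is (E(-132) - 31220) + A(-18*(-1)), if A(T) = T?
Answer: -31104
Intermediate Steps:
(E(-132) - 31220) + A(-18*(-1)) = (98 - 31220) - 18*(-1) = -31122 + 18 = -31104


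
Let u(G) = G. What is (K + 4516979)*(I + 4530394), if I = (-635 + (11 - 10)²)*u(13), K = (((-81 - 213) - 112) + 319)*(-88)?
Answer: 20461087214520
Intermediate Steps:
K = 7656 (K = ((-294 - 112) + 319)*(-88) = (-406 + 319)*(-88) = -87*(-88) = 7656)
I = -8242 (I = (-635 + (11 - 10)²)*13 = (-635 + 1²)*13 = (-635 + 1)*13 = -634*13 = -8242)
(K + 4516979)*(I + 4530394) = (7656 + 4516979)*(-8242 + 4530394) = 4524635*4522152 = 20461087214520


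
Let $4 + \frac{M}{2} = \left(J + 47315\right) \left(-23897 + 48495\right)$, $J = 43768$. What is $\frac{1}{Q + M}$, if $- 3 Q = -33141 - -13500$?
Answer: $\frac{1}{4480925807} \approx 2.2317 \cdot 10^{-10}$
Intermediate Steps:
$M = 4480919260$ ($M = -8 + 2 \left(43768 + 47315\right) \left(-23897 + 48495\right) = -8 + 2 \cdot 91083 \cdot 24598 = -8 + 2 \cdot 2240459634 = -8 + 4480919268 = 4480919260$)
$Q = 6547$ ($Q = - \frac{-33141 - -13500}{3} = - \frac{-33141 + 13500}{3} = \left(- \frac{1}{3}\right) \left(-19641\right) = 6547$)
$\frac{1}{Q + M} = \frac{1}{6547 + 4480919260} = \frac{1}{4480925807}$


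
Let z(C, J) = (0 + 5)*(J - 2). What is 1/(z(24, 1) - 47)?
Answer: -1/52 ≈ -0.019231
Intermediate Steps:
z(C, J) = -10 + 5*J (z(C, J) = 5*(-2 + J) = -10 + 5*J)
1/(z(24, 1) - 47) = 1/((-10 + 5*1) - 47) = 1/((-10 + 5) - 47) = 1/(-5 - 47) = 1/(-52) = -1/52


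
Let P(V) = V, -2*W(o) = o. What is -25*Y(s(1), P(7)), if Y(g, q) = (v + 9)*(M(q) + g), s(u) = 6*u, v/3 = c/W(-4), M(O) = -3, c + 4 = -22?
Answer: 2250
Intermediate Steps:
c = -26 (c = -4 - 22 = -26)
W(o) = -o/2
v = -39 (v = 3*(-26/((-½*(-4)))) = 3*(-26/2) = 3*(-26*½) = 3*(-13) = -39)
Y(g, q) = 90 - 30*g (Y(g, q) = (-39 + 9)*(-3 + g) = -30*(-3 + g) = 90 - 30*g)
-25*Y(s(1), P(7)) = -25*(90 - 180) = -25*(-90) = 2250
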